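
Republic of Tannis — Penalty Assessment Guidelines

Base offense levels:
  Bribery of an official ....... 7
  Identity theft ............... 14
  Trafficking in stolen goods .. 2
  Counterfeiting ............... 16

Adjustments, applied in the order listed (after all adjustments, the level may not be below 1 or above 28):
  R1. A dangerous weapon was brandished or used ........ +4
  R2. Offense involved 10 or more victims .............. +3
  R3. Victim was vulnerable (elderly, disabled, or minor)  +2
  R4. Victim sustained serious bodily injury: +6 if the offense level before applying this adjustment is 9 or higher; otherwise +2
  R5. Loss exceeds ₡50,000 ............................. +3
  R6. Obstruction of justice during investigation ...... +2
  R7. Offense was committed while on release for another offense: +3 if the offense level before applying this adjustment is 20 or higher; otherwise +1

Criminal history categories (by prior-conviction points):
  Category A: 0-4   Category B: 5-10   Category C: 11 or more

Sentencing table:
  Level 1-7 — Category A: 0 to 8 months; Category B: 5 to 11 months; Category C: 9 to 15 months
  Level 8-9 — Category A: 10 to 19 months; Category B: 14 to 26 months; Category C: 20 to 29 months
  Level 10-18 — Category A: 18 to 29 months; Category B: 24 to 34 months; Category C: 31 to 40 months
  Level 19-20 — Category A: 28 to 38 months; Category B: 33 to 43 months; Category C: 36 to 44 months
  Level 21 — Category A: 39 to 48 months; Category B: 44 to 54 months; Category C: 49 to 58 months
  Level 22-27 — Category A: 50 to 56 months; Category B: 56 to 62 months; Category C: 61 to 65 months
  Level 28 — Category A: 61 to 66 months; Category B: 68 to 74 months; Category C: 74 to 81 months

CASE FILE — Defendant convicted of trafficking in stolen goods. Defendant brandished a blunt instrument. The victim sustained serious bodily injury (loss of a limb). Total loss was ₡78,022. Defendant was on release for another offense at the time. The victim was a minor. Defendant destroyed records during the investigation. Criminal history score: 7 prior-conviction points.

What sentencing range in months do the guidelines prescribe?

Base offense level for trafficking in stolen goods: 2.
R1 applies: 2 + 4 = 6.
R2 does not apply.
R3 applies: 6 + 2 = 8.
R4 applies (level before this adjustment is 8 < 9, so +2): 8 + 2 = 10.
R5 applies: 10 + 3 = 13.
R6 applies: 13 + 2 = 15.
R7 applies (level before this adjustment is 15 < 20, so +1): 15 + 1 = 16.
Final offense level: 16.
Criminal history: 7 prior points → Category B (5-10).
Level 16 falls in the 10-18 band.
Grid: Level 10-18 × Category B = 24-34 months.

24-34 months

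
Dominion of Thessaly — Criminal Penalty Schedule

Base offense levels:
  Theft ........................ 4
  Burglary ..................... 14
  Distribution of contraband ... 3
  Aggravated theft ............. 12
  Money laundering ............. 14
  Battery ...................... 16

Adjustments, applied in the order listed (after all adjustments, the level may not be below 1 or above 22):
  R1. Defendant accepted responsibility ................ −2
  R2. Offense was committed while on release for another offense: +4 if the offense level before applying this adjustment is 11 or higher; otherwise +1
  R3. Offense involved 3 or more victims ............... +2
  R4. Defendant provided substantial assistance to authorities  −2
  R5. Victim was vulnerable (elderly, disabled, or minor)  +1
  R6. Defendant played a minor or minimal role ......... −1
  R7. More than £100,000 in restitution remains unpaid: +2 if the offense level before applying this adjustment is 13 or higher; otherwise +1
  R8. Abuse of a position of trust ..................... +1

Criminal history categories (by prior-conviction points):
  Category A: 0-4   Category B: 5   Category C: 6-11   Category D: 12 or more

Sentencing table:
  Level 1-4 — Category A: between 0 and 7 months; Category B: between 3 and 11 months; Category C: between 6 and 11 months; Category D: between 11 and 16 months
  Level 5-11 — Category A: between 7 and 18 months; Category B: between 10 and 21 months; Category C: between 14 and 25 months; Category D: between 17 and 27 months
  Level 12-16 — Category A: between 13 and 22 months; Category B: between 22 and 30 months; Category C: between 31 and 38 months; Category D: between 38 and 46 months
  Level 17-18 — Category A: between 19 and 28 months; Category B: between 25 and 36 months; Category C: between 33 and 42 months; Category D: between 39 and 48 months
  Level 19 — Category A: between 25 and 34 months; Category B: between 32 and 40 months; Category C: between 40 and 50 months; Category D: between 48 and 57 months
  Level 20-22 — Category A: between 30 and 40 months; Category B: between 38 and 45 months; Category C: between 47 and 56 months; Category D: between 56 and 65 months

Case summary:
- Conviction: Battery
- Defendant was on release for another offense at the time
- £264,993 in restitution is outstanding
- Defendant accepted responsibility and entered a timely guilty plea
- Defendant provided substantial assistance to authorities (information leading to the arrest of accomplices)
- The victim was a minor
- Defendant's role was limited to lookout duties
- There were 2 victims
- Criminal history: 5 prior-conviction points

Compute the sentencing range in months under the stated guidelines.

Base offense level for battery: 16.
R1 applies: 16 − 2 = 14.
R2 applies (level before this adjustment is 14 ≥ 11, so +4): 14 + 4 = 18.
R4 applies: 18 − 2 = 16.
R5 applies: 16 + 1 = 17.
R6 applies: 17 − 1 = 16.
R7 applies (level before this adjustment is 16 ≥ 13, so +2): 16 + 2 = 18.
R8 does not apply.
Final offense level: 18.
Criminal history: 5 prior points → Category B (5).
Level 18 falls in the 17-18 band.
Grid: Level 17-18 × Category B = 25-36 months.

25-36 months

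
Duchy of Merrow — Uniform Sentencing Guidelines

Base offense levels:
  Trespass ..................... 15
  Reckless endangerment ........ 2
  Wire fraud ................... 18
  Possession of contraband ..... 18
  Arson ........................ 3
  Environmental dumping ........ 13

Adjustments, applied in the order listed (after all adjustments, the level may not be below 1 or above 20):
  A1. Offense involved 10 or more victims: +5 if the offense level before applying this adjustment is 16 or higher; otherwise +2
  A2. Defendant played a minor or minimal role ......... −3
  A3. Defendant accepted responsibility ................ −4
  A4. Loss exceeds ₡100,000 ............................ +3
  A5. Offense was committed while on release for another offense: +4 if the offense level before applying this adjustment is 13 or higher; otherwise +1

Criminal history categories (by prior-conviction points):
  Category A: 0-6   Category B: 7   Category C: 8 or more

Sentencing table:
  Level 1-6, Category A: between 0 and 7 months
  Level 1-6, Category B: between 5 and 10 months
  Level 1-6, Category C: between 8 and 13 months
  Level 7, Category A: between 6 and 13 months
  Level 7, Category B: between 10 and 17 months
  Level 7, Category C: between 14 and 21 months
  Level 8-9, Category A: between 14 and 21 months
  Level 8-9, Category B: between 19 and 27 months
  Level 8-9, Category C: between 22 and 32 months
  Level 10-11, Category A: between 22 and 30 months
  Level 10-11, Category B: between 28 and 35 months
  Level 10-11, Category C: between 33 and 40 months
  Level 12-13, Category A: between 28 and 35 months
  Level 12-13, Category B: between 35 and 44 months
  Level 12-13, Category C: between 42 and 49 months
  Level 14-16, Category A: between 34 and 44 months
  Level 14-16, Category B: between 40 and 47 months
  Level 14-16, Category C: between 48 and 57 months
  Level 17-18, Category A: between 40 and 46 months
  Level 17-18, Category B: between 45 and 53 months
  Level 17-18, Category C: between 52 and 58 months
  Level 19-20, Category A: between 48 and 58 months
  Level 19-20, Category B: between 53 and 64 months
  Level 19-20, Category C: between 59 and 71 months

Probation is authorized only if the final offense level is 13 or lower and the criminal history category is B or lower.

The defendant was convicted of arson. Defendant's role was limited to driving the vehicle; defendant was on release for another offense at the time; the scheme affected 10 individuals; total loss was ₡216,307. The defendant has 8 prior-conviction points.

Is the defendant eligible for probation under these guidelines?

Base offense level for arson: 3.
A1 applies (level before this adjustment is 3 < 16, so +2): 3 + 2 = 5.
A2 applies: 5 − 3 = 2.
A4 applies: 2 + 3 = 5.
A5 applies (level before this adjustment is 5 < 13, so +1): 5 + 1 = 6.
Final offense level: 6.
Criminal history: 8 prior points → Category C (8+).
Level 6 falls in the 1-6 band.
Grid: Level 1-6 × Category C = 8-13 months.
Probation check: level 6 ≤ 13 and category C > B → not eligible.

No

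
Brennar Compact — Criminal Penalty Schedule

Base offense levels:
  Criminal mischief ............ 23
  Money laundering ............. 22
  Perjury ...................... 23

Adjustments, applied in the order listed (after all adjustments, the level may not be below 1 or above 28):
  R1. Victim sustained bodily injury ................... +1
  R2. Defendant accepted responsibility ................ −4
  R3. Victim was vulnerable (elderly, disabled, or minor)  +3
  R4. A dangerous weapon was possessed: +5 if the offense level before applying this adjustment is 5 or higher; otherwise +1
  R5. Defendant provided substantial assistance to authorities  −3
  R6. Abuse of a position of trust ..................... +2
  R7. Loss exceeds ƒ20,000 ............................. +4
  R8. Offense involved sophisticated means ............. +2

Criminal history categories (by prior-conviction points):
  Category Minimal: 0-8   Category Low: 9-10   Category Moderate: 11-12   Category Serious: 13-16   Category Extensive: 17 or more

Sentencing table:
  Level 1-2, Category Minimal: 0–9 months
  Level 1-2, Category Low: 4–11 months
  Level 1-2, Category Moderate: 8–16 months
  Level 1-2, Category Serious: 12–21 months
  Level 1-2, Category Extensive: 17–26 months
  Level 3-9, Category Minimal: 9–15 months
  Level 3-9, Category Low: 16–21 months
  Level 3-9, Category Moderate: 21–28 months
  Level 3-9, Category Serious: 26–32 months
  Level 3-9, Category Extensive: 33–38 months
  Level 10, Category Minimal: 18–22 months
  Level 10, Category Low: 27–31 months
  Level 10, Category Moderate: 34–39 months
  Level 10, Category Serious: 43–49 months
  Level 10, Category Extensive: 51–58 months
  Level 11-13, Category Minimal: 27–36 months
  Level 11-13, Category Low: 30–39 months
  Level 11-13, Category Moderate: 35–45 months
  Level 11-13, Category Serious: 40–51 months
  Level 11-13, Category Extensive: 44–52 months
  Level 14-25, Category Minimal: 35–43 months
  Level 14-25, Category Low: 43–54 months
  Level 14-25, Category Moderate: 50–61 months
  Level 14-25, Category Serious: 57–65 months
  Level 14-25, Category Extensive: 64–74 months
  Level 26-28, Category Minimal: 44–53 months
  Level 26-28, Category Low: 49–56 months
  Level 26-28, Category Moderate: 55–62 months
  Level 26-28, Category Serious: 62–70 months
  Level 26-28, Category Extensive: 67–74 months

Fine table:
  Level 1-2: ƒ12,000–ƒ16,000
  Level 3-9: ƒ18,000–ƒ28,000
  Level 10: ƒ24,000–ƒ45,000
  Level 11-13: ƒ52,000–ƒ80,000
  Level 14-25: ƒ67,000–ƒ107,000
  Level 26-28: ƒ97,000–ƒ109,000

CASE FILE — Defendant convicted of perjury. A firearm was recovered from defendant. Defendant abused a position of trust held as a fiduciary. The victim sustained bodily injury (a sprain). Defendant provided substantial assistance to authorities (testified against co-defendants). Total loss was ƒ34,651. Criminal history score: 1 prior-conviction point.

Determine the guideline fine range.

ƒ97,000–ƒ109,000

Base offense level for perjury: 23.
R1 applies: 23 + 1 = 24.
R4 applies (level before this adjustment is 24 ≥ 5, so +5): 24 + 5 = 29.
R5 applies: 29 − 3 = 26.
R6 applies: 26 + 2 = 28.
R7 applies: 28 + 4 = 32.
R8 does not apply.
Level 32 exceeds the maximum of 28; capped at 28.
Final offense level: 28.
Level 28 falls in the 26-28 band.
Fine table: Level 26-28 → ƒ97,000–ƒ109,000.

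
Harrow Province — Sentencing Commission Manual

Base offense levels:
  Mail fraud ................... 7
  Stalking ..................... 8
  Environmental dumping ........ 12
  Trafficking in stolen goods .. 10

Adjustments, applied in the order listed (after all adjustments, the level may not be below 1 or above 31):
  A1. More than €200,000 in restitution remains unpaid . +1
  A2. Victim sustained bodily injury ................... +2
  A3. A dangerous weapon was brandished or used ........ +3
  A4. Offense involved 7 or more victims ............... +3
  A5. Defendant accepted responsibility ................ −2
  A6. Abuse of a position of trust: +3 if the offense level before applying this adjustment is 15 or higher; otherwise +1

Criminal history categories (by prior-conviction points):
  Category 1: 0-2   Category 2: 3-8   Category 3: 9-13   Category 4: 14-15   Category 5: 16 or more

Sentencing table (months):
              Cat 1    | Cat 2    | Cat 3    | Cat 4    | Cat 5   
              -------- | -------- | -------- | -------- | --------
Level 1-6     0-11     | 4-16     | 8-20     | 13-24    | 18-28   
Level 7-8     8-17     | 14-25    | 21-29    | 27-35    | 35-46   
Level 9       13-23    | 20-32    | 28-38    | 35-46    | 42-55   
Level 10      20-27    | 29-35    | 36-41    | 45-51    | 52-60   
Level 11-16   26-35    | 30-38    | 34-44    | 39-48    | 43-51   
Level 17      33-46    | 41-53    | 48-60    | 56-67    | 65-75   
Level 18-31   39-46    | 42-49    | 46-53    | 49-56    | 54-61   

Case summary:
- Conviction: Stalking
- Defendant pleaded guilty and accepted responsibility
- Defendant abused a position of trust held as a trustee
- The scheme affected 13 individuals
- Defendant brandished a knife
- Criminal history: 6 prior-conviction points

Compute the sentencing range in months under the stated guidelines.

30-38 months

Base offense level for stalking: 8.
A1 does not apply.
A3 applies: 8 + 3 = 11.
A4 applies: 11 + 3 = 14.
A5 applies: 14 − 2 = 12.
A6 applies (level before this adjustment is 12 < 15, so +1): 12 + 1 = 13.
Final offense level: 13.
Criminal history: 6 prior points → Category 2 (3-8).
Level 13 falls in the 11-16 band.
Grid: Level 11-16 × Category 2 = 30-38 months.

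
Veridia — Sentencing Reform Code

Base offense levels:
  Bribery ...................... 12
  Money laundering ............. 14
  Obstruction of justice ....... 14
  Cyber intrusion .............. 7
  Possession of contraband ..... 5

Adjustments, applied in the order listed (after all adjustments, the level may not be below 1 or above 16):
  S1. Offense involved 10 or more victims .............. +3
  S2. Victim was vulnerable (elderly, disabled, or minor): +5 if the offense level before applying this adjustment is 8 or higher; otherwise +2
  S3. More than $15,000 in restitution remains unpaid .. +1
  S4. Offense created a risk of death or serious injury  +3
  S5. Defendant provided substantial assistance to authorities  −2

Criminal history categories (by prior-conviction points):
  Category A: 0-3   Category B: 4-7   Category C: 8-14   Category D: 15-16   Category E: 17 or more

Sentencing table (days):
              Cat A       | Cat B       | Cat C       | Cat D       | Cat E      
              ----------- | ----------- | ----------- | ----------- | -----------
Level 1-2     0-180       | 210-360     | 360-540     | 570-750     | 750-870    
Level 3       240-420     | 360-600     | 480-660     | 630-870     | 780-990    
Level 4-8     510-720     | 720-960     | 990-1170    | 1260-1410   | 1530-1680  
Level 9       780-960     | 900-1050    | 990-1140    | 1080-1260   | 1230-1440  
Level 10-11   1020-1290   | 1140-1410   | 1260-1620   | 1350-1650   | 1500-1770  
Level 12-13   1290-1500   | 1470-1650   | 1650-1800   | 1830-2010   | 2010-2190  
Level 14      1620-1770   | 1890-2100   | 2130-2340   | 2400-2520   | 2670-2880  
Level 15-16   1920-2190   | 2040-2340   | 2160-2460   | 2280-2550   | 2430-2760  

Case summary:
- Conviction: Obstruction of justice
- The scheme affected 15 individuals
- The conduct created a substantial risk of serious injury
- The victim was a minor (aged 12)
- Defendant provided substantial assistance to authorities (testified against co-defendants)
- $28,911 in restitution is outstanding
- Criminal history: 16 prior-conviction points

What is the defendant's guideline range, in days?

Base offense level for obstruction of justice: 14.
S1 applies: 14 + 3 = 17.
S2 applies (level before this adjustment is 17 ≥ 8, so +5): 17 + 5 = 22.
S3 applies: 22 + 1 = 23.
S4 applies: 23 + 3 = 26.
S5 applies: 26 − 2 = 24.
Level 24 exceeds the maximum of 16; capped at 16.
Final offense level: 16.
Criminal history: 16 prior points → Category D (15-16).
Level 16 falls in the 15-16 band.
Grid: Level 15-16 × Category D = 2280-2550 days.

2280-2550 days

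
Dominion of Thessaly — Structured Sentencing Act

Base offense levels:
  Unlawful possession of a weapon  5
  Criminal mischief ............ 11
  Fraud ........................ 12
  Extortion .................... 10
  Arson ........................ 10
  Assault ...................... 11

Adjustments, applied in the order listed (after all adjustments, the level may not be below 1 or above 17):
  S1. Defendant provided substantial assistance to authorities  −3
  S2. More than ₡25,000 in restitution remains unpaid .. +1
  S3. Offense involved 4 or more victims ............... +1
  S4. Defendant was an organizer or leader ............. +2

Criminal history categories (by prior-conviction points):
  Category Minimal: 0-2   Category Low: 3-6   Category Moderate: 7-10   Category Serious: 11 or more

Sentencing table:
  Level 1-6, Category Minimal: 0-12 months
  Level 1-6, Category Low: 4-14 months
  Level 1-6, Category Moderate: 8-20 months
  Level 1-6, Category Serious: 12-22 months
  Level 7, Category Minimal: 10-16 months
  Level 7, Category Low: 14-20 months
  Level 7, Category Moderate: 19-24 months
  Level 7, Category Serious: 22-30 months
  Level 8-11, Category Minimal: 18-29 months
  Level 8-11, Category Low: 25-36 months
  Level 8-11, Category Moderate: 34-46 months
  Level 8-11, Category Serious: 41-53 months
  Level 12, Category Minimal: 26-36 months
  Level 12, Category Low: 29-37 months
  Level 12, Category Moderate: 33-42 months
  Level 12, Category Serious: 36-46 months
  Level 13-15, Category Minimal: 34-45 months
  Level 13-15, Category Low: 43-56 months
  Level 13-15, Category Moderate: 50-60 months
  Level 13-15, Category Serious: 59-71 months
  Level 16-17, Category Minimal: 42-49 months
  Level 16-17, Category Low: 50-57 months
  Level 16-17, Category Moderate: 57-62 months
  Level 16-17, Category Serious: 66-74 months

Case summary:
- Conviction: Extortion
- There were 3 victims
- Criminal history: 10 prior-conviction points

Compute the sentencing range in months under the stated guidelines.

34-46 months

Base offense level for extortion: 10.
Final offense level: 10.
Criminal history: 10 prior points → Category Moderate (7-10).
Level 10 falls in the 8-11 band.
Grid: Level 8-11 × Category Moderate = 34-46 months.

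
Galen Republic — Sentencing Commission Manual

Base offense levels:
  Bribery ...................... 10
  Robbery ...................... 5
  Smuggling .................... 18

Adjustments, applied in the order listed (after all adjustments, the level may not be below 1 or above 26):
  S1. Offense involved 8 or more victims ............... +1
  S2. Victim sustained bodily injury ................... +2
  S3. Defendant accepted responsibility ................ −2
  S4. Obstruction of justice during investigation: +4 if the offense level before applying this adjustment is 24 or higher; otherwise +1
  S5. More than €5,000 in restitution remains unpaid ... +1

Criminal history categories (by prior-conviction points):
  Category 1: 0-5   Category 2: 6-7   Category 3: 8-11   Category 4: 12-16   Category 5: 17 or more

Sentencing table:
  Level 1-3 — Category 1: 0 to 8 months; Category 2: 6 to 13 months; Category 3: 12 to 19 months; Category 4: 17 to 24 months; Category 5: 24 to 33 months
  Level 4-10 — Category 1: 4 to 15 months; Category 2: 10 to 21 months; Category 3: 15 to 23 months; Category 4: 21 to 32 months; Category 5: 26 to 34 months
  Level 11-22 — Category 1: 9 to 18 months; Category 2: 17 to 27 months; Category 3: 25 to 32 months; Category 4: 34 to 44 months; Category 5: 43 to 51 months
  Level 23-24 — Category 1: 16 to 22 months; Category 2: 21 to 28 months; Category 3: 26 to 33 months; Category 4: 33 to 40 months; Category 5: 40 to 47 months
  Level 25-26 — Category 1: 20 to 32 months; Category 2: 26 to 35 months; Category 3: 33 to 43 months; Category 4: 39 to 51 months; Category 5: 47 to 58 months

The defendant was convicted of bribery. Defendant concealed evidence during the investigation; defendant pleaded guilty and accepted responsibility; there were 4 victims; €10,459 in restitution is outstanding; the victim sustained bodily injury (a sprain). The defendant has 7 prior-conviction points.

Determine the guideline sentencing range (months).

Base offense level for bribery: 10.
S2 applies: 10 + 2 = 12.
S3 applies: 12 − 2 = 10.
S4 applies (level before this adjustment is 10 < 24, so +1): 10 + 1 = 11.
S5 applies: 11 + 1 = 12.
Final offense level: 12.
Criminal history: 7 prior points → Category 2 (6-7).
Level 12 falls in the 11-22 band.
Grid: Level 11-22 × Category 2 = 17-27 months.

17-27 months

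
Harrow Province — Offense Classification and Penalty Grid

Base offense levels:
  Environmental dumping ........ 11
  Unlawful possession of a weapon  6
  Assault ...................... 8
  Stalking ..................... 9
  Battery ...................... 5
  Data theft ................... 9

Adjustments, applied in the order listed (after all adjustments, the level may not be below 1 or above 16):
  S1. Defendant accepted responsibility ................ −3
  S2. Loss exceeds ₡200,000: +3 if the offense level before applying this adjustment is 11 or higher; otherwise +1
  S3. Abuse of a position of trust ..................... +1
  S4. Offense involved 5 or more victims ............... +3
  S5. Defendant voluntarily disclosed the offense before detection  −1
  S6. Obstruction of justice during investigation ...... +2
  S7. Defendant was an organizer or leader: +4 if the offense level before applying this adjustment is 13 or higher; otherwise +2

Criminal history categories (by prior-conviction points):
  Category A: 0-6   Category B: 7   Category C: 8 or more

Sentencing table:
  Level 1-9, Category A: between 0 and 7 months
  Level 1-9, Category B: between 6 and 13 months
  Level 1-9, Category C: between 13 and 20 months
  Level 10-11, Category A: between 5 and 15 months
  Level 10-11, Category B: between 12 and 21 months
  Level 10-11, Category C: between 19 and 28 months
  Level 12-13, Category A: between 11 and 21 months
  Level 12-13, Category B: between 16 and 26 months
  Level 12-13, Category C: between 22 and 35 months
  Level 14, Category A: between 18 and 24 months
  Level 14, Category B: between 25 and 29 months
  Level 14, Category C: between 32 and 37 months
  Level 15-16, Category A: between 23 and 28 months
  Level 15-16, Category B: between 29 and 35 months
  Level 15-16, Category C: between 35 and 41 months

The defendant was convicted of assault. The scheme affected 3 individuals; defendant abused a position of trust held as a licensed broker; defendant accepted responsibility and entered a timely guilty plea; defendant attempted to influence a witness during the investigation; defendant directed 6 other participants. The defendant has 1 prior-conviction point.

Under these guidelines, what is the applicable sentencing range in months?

5-15 months

Base offense level for assault: 8.
S1 applies: 8 − 3 = 5.
S3 applies: 5 + 1 = 6.
S5 does not apply.
S6 applies: 6 + 2 = 8.
S7 applies (level before this adjustment is 8 < 13, so +2): 8 + 2 = 10.
Final offense level: 10.
Criminal history: 1 prior point → Category A (0-6).
Level 10 falls in the 10-11 band.
Grid: Level 10-11 × Category A = 5-15 months.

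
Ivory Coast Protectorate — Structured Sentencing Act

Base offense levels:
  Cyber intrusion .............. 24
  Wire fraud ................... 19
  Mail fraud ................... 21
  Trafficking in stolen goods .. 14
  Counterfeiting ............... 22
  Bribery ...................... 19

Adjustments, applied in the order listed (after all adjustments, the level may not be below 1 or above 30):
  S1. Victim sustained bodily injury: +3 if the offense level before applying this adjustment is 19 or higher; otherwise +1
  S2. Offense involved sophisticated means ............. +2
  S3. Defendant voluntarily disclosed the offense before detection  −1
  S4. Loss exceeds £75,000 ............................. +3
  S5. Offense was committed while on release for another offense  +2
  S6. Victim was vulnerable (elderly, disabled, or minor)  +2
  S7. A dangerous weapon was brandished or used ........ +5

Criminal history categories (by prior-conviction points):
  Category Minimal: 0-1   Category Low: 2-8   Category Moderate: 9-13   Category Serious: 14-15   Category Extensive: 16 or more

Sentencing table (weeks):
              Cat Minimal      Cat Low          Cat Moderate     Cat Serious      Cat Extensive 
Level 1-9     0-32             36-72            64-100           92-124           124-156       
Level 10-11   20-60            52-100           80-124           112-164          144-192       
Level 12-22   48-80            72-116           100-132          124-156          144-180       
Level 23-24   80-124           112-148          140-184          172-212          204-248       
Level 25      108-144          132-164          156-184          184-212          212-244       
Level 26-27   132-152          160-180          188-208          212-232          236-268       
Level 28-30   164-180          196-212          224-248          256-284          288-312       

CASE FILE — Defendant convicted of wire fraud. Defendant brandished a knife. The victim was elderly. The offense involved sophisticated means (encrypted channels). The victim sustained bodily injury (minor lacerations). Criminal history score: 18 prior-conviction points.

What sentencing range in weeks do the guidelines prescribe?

Base offense level for wire fraud: 19.
S1 applies (level before this adjustment is 19 ≥ 19, so +3): 19 + 3 = 22.
S2 applies: 22 + 2 = 24.
S5 does not apply.
S6 applies: 24 + 2 = 26.
S7 applies: 26 + 5 = 31.
Level 31 exceeds the maximum of 30; capped at 30.
Final offense level: 30.
Criminal history: 18 prior points → Category Extensive (16+).
Level 30 falls in the 28-30 band.
Grid: Level 28-30 × Category Extensive = 288-312 weeks.

288-312 weeks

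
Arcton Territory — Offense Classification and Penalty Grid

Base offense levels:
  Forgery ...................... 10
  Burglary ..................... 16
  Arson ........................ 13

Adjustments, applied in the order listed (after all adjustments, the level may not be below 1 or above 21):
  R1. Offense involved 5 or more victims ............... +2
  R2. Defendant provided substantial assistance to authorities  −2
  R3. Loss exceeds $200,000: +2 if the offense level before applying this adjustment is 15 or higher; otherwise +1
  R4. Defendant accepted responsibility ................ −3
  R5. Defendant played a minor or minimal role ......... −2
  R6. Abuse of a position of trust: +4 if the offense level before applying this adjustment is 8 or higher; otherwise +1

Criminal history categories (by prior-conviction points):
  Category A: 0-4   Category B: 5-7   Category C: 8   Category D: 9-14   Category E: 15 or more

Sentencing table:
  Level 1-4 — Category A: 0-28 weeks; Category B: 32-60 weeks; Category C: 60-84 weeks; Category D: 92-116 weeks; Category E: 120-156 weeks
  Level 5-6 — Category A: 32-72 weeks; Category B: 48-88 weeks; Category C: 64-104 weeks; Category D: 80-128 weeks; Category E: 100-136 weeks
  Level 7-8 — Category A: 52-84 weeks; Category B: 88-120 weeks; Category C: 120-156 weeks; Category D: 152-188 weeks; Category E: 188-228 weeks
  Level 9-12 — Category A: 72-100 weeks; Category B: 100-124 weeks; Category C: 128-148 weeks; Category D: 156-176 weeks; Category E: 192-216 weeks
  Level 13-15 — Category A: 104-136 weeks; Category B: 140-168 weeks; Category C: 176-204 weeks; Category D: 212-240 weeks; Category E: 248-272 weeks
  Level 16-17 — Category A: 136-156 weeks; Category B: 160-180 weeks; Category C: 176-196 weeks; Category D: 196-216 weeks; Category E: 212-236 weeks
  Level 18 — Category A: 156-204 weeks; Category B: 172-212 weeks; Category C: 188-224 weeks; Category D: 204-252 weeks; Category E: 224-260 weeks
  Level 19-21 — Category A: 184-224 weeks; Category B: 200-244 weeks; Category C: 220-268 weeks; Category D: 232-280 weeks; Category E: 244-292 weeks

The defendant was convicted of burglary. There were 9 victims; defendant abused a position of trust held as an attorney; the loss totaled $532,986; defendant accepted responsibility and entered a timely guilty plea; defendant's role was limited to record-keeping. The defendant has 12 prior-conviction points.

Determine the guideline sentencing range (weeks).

232-280 weeks

Base offense level for burglary: 16.
R1 applies: 16 + 2 = 18.
R3 applies (level before this adjustment is 18 ≥ 15, so +2): 18 + 2 = 20.
R4 applies: 20 − 3 = 17.
R5 applies: 17 − 2 = 15.
R6 applies (level before this adjustment is 15 ≥ 8, so +4): 15 + 4 = 19.
Final offense level: 19.
Criminal history: 12 prior points → Category D (9-14).
Level 19 falls in the 19-21 band.
Grid: Level 19-21 × Category D = 232-280 weeks.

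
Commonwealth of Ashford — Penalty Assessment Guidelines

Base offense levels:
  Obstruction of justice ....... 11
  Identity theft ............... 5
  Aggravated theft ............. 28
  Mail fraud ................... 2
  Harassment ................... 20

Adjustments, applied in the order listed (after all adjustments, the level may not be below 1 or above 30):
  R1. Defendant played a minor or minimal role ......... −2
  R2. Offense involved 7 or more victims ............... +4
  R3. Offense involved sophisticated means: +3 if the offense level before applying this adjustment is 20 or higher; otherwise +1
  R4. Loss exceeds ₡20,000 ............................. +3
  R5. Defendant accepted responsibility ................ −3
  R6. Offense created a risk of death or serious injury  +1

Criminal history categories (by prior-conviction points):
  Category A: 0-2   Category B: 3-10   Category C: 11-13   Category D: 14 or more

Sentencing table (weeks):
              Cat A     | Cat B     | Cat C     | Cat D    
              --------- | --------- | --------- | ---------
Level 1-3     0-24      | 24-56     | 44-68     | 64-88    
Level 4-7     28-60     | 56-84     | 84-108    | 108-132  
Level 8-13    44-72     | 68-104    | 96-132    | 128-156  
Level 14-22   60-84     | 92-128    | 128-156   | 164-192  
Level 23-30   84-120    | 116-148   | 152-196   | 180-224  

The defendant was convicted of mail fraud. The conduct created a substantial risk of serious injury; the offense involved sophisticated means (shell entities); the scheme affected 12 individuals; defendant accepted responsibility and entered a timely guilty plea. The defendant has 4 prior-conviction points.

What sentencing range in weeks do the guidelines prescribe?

56-84 weeks

Base offense level for mail fraud: 2.
R2 applies: 2 + 4 = 6.
R3 applies (level before this adjustment is 6 < 20, so +1): 6 + 1 = 7.
R4 does not apply.
R5 applies: 7 − 3 = 4.
R6 applies: 4 + 1 = 5.
Final offense level: 5.
Criminal history: 4 prior points → Category B (3-10).
Level 5 falls in the 4-7 band.
Grid: Level 4-7 × Category B = 56-84 weeks.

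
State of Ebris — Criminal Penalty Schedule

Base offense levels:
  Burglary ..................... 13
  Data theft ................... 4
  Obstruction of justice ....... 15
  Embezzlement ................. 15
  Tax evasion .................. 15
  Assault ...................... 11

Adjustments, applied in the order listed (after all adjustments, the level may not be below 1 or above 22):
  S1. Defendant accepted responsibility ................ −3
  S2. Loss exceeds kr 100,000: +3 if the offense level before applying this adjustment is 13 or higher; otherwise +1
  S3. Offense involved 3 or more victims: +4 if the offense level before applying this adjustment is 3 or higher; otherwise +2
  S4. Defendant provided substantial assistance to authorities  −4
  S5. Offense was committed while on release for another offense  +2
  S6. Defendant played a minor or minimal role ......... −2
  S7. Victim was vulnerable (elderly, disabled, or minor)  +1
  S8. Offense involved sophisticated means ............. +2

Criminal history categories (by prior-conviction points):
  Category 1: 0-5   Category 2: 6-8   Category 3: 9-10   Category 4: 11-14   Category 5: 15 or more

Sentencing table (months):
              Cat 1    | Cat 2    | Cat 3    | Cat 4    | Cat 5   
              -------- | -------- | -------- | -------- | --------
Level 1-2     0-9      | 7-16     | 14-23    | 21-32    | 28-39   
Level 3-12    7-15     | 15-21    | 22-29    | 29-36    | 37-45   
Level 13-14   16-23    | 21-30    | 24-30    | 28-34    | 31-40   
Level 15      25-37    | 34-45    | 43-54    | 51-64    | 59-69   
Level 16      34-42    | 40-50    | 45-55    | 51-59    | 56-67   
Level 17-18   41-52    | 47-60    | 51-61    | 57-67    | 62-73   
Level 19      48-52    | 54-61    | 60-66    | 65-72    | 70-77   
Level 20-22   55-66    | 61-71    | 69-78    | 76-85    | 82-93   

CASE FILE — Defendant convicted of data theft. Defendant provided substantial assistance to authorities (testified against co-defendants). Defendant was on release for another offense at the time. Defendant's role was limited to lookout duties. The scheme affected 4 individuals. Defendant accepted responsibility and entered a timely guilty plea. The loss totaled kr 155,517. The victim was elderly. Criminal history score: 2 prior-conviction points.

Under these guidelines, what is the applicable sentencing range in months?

Base offense level for data theft: 4.
S1 applies: 4 − 3 = 1.
S2 applies (level before this adjustment is 1 < 13, so +1): 1 + 1 = 2.
S3 applies (level before this adjustment is 2 < 3, so +2): 2 + 2 = 4.
S4 applies: 4 − 4 = 0.
S5 applies: 0 + 2 = 2.
S6 applies: 2 − 2 = 0.
S7 applies: 0 + 1 = 1.
Final offense level: 1.
Criminal history: 2 prior points → Category 1 (0-5).
Level 1 falls in the 1-2 band.
Grid: Level 1-2 × Category 1 = 0-9 months.

0-9 months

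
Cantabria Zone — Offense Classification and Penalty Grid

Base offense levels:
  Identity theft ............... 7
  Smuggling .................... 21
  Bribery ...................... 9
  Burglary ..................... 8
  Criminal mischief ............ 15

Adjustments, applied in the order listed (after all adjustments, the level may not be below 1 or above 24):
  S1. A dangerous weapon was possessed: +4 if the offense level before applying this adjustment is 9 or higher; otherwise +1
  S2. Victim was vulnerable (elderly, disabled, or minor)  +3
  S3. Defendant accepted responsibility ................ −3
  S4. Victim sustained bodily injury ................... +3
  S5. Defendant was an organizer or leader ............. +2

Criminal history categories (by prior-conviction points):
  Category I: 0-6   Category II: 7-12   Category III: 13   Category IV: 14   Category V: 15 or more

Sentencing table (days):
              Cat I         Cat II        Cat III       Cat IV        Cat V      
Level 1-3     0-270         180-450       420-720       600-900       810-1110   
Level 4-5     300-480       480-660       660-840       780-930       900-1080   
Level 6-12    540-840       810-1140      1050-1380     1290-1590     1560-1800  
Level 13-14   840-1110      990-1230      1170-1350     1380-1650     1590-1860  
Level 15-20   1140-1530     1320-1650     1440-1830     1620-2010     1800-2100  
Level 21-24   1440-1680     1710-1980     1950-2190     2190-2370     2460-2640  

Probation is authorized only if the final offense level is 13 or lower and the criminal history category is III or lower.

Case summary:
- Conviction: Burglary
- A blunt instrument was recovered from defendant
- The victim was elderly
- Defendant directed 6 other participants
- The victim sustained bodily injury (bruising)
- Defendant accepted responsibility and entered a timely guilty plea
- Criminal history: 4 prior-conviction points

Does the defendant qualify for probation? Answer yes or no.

No

Base offense level for burglary: 8.
S1 applies (level before this adjustment is 8 < 9, so +1): 8 + 1 = 9.
S2 applies: 9 + 3 = 12.
S3 applies: 12 − 3 = 9.
S4 applies: 9 + 3 = 12.
S5 applies: 12 + 2 = 14.
Final offense level: 14.
Criminal history: 4 prior points → Category I (0-6).
Level 14 falls in the 13-14 band.
Grid: Level 13-14 × Category I = 840-1110 days.
Probation check: level 14 > 13 and category I ≤ III → not eligible.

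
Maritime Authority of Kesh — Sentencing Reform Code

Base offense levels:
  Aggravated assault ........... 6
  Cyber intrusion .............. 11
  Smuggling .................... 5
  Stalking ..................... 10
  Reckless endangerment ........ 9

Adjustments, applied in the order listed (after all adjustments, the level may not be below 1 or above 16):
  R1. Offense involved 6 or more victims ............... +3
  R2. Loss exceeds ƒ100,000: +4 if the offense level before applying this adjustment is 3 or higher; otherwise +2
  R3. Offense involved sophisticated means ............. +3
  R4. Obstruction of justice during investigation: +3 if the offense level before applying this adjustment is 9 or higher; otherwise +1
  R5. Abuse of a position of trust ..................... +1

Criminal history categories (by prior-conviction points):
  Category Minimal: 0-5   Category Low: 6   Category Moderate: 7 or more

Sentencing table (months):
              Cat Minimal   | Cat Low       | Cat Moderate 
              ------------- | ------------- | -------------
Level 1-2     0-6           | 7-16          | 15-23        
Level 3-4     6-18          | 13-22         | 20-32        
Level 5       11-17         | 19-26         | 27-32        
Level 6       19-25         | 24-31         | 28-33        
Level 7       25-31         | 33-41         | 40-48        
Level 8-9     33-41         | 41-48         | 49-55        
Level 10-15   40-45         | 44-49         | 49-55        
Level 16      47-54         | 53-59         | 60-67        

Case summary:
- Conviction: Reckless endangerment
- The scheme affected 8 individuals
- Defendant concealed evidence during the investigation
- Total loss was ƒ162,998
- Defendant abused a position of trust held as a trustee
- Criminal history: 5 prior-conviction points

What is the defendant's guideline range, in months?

Base offense level for reckless endangerment: 9.
R1 applies: 9 + 3 = 12.
R2 applies (level before this adjustment is 12 ≥ 3, so +4): 12 + 4 = 16.
R3 does not apply.
R4 applies (level before this adjustment is 16 ≥ 9, so +3): 16 + 3 = 19.
R5 applies: 19 + 1 = 20.
Level 20 exceeds the maximum of 16; capped at 16.
Final offense level: 16.
Criminal history: 5 prior points → Category Minimal (0-5).
Level 16 falls in the 16 band.
Grid: Level 16 × Category Minimal = 47-54 months.

47-54 months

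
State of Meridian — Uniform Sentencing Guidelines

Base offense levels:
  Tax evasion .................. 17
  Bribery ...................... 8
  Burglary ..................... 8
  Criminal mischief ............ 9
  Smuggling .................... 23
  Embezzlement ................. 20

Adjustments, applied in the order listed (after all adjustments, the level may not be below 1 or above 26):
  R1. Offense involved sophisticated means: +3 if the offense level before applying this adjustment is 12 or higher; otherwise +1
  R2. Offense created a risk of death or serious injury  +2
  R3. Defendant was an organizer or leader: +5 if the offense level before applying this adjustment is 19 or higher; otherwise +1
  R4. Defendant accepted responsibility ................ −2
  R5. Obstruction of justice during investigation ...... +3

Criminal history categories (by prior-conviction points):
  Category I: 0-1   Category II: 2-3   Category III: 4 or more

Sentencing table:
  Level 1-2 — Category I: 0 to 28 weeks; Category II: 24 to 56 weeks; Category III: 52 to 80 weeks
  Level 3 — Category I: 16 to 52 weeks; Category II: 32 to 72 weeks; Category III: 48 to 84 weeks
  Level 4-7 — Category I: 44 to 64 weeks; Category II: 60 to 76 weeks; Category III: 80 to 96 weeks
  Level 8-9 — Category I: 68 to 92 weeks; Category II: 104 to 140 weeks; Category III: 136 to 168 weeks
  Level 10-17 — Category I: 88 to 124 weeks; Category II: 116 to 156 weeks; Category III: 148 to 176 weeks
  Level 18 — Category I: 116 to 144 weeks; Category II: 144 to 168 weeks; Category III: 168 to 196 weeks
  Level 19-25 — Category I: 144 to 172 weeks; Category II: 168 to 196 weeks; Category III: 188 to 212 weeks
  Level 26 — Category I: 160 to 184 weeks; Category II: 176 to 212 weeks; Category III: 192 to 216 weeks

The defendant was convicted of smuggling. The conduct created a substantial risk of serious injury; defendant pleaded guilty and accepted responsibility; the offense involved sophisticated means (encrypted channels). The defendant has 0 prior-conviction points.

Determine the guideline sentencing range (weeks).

Base offense level for smuggling: 23.
R1 applies (level before this adjustment is 23 ≥ 12, so +3): 23 + 3 = 26.
R2 applies: 26 + 2 = 28.
R4 applies: 28 − 2 = 26.
Final offense level: 26.
Criminal history: 0 prior points → Category I (0-1).
Level 26 falls in the 26 band.
Grid: Level 26 × Category I = 160-184 weeks.

160-184 weeks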